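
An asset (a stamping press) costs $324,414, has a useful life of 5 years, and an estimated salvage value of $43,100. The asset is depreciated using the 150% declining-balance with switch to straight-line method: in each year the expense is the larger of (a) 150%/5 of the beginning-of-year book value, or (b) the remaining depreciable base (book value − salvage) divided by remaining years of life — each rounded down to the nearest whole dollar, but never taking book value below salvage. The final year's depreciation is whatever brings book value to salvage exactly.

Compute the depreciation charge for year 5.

Depreciable base = $324,414 − $43,100 = $281,314.
Year 1: DB = ⌊$324,414 × 150%/5⌋ = $97,324; SL = ⌊$281,314/5⌋ = $56,262 → take DB $97,324. Book value $227,090.
Year 2: DB = ⌊$227,090 × 150%/5⌋ = $68,127; SL = ⌊$183,990/4⌋ = $45,997 → take DB $68,127. Book value $158,963.
Year 3: DB = ⌊$158,963 × 150%/5⌋ = $47,688; SL = ⌊$115,863/3⌋ = $38,621 → take DB $47,688. Book value $111,275.
Year 4: DB = ⌊$111,275 × 150%/5⌋ = $33,382; SL = ⌊$68,175/2⌋ = $34,087 → take SL $34,087. Book value $77,188.
Year 5 (final): $77,188 − $43,100 = $34,088. Book value $43,100.

$34,088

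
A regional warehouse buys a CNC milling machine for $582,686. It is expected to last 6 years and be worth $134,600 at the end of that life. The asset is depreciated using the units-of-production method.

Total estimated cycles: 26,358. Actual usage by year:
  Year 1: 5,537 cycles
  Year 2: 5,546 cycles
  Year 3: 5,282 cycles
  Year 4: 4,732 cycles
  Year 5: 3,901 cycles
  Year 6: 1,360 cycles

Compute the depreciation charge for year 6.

$23,120

Depreciable base = $582,686 − $134,600 = $448,086.
Rate = $448,086 / 26,358 cycles = $17 per cycle.
Year 1: 5,537 × $17 = $94,129. Book value $488,557.
Year 2: 5,546 × $17 = $94,282. Book value $394,275.
Year 3: 5,282 × $17 = $89,794. Book value $304,481.
Year 4: 4,732 × $17 = $80,444. Book value $224,037.
Year 5: 3,901 × $17 = $66,317. Book value $157,720.
Year 6: 1,360 × $17 = $23,120. Book value $134,600.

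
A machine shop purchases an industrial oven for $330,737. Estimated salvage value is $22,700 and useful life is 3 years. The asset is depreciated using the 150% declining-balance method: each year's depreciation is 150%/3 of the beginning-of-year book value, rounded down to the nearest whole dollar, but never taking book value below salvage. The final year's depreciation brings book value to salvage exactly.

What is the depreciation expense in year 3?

$59,985

Depreciable base = $330,737 − $22,700 = $308,037.
Year 1: ⌊$330,737 × 150%/3⌋ = $165,368. Book value $165,369.
Year 2: ⌊$165,369 × 150%/3⌋ = $82,684. Book value $82,685.
Year 3 (final): $82,685 − $22,700 = $59,985. Book value $22,700.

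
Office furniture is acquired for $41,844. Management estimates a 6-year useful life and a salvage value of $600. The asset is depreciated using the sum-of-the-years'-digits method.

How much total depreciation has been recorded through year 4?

$35,352

Depreciable base = $41,844 − $600 = $41,244.
Sum of the years' digits = 6+5+4+3+2+1 = 21.
Year 1: $41,244 × 6/21 = $11,784. Book value $30,060.
Year 2: $41,244 × 5/21 = $9,820. Book value $20,240.
Year 3: $41,244 × 4/21 = $7,856. Book value $12,384.
Year 4: $41,244 × 3/21 = $5,892. Book value $6,492.
Accumulated through year 4 = $41,844 − $6,492 = $35,352.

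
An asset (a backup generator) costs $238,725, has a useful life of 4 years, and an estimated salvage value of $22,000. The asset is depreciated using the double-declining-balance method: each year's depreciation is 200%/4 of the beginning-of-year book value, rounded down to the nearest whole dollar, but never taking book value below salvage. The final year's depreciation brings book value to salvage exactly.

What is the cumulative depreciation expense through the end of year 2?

Depreciable base = $238,725 − $22,000 = $216,725.
Year 1: ⌊$238,725 × 200%/4⌋ = $119,362. Book value $119,363.
Year 2: ⌊$119,363 × 200%/4⌋ = $59,681. Book value $59,682.
Accumulated through year 2 = $238,725 − $59,682 = $179,043.

$179,043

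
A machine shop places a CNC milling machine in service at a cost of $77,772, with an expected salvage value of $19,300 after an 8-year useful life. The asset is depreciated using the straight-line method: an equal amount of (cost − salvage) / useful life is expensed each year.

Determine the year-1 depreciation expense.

$7,309

Depreciable base = $77,772 − $19,300 = $58,472.
Annual expense = $58,472 / 8 = $7,309.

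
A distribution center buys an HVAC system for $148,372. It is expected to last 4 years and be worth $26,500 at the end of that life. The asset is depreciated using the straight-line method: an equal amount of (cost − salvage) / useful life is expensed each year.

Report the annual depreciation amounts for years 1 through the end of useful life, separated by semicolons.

Depreciable base = $148,372 − $26,500 = $121,872.
Annual expense = $121,872 / 4 = $30,468.
End of year 1: book value $117,904.
End of year 2: book value $87,436.
End of year 3: book value $56,968.
End of year 4: book value $26,500.

$30,468; $30,468; $30,468; $30,468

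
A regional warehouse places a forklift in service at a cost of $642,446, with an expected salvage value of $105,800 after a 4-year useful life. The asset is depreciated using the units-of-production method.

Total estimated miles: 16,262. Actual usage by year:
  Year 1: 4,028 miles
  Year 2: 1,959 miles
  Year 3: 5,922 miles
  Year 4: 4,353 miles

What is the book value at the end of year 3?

Depreciable base = $642,446 − $105,800 = $536,646.
Rate = $536,646 / 16,262 miles = $33 per mile.
Year 1: 4,028 × $33 = $132,924. Book value $509,522.
Year 2: 1,959 × $33 = $64,647. Book value $444,875.
Year 3: 5,922 × $33 = $195,426. Book value $249,449.

$249,449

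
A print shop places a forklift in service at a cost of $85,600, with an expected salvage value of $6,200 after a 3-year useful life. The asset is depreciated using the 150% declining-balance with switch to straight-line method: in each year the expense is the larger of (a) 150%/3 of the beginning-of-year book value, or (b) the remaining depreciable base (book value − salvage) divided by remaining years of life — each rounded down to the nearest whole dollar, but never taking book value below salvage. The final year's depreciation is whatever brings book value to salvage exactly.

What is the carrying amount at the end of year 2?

$21,400

Depreciable base = $85,600 − $6,200 = $79,400.
Year 1: DB = ⌊$85,600 × 150%/3⌋ = $42,800; SL = ⌊$79,400/3⌋ = $26,466 → take DB $42,800. Book value $42,800.
Year 2: DB = ⌊$42,800 × 150%/3⌋ = $21,400; SL = ⌊$36,600/2⌋ = $18,300 → take DB $21,400. Book value $21,400.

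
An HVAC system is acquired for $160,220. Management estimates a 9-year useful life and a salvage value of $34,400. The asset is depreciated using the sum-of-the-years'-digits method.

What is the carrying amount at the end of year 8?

Depreciable base = $160,220 − $34,400 = $125,820.
Sum of the years' digits = 9+8+7+6+5+4+3+2+1 = 45.
Year 1: $125,820 × 9/45 = $25,164. Book value $135,056.
Year 2: $125,820 × 8/45 = $22,368. Book value $112,688.
Year 3: $125,820 × 7/45 = $19,572. Book value $93,116.
Year 4: $125,820 × 6/45 = $16,776. Book value $76,340.
Year 5: $125,820 × 5/45 = $13,980. Book value $62,360.
Year 6: $125,820 × 4/45 = $11,184. Book value $51,176.
Year 7: $125,820 × 3/45 = $8,388. Book value $42,788.
Year 8: $125,820 × 2/45 = $5,592. Book value $37,196.

$37,196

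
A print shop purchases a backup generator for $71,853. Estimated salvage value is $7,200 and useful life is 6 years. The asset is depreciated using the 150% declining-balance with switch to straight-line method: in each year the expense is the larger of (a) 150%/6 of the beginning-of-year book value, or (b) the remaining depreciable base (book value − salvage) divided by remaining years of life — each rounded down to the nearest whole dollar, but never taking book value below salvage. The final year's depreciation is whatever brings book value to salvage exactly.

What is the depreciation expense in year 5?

Depreciable base = $71,853 − $7,200 = $64,653.
Year 1: DB = ⌊$71,853 × 150%/6⌋ = $17,963; SL = ⌊$64,653/6⌋ = $10,775 → take DB $17,963. Book value $53,890.
Year 2: DB = ⌊$53,890 × 150%/6⌋ = $13,472; SL = ⌊$46,690/5⌋ = $9,338 → take DB $13,472. Book value $40,418.
Year 3: DB = ⌊$40,418 × 150%/6⌋ = $10,104; SL = ⌊$33,218/4⌋ = $8,304 → take DB $10,104. Book value $30,314.
Year 4: DB = ⌊$30,314 × 150%/6⌋ = $7,578; SL = ⌊$23,114/3⌋ = $7,704 → take SL $7,704. Book value $22,610.
Year 5: DB = ⌊$22,610 × 150%/6⌋ = $5,652; SL = ⌊$15,410/2⌋ = $7,705 → take SL $7,705. Book value $14,905.

$7,705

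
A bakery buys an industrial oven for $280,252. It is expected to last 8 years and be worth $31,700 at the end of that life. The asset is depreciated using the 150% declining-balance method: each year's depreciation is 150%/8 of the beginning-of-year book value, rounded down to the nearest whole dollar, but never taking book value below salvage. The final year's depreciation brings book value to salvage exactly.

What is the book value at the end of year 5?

$99,237

Depreciable base = $280,252 − $31,700 = $248,552.
Year 1: ⌊$280,252 × 150%/8⌋ = $52,547. Book value $227,705.
Year 2: ⌊$227,705 × 150%/8⌋ = $42,694. Book value $185,011.
Year 3: ⌊$185,011 × 150%/8⌋ = $34,689. Book value $150,322.
Year 4: ⌊$150,322 × 150%/8⌋ = $28,185. Book value $122,137.
Year 5: ⌊$122,137 × 150%/8⌋ = $22,900. Book value $99,237.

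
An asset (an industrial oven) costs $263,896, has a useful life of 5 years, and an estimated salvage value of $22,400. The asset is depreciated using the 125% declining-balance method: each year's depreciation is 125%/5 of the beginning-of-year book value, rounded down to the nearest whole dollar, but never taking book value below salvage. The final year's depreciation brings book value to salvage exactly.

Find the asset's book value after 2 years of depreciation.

Depreciable base = $263,896 − $22,400 = $241,496.
Year 1: ⌊$263,896 × 125%/5⌋ = $65,974. Book value $197,922.
Year 2: ⌊$197,922 × 125%/5⌋ = $49,480. Book value $148,442.

$148,442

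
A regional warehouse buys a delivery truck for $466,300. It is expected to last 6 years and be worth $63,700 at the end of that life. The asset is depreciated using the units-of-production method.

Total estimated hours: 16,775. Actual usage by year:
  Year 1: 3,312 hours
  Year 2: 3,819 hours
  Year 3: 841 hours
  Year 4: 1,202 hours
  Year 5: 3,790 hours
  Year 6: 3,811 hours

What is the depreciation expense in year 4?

Depreciable base = $466,300 − $63,700 = $402,600.
Rate = $402,600 / 16,775 hours = $24 per hour.
Year 1: 3,312 × $24 = $79,488. Book value $386,812.
Year 2: 3,819 × $24 = $91,656. Book value $295,156.
Year 3: 841 × $24 = $20,184. Book value $274,972.
Year 4: 1,202 × $24 = $28,848. Book value $246,124.

$28,848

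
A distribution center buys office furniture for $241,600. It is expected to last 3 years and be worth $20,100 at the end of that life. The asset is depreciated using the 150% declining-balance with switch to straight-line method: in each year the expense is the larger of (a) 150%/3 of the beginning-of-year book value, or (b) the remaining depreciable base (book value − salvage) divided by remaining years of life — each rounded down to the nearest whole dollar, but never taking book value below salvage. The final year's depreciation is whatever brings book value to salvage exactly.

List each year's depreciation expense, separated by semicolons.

$120,800; $60,400; $40,300

Depreciable base = $241,600 − $20,100 = $221,500.
Year 1: DB = ⌊$241,600 × 150%/3⌋ = $120,800; SL = ⌊$221,500/3⌋ = $73,833 → take DB $120,800. Book value $120,800.
Year 2: DB = ⌊$120,800 × 150%/3⌋ = $60,400; SL = ⌊$100,700/2⌋ = $50,350 → take DB $60,400. Book value $60,400.
Year 3 (final): $60,400 − $20,100 = $40,300. Book value $20,100.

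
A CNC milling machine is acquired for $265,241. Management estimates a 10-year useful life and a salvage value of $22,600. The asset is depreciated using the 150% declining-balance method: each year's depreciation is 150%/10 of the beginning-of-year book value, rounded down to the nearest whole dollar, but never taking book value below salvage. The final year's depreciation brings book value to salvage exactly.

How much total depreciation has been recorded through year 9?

Depreciable base = $265,241 − $22,600 = $242,641.
Year 1: ⌊$265,241 × 150%/10⌋ = $39,786. Book value $225,455.
Year 2: ⌊$225,455 × 150%/10⌋ = $33,818. Book value $191,637.
Year 3: ⌊$191,637 × 150%/10⌋ = $28,745. Book value $162,892.
Year 4: ⌊$162,892 × 150%/10⌋ = $24,433. Book value $138,459.
Year 5: ⌊$138,459 × 150%/10⌋ = $20,768. Book value $117,691.
Year 6: ⌊$117,691 × 150%/10⌋ = $17,653. Book value $100,038.
Year 7: ⌊$100,038 × 150%/10⌋ = $15,005. Book value $85,033.
Year 8: ⌊$85,033 × 150%/10⌋ = $12,754. Book value $72,279.
Year 9: ⌊$72,279 × 150%/10⌋ = $10,841. Book value $61,438.
Accumulated through year 9 = $265,241 − $61,438 = $203,803.

$203,803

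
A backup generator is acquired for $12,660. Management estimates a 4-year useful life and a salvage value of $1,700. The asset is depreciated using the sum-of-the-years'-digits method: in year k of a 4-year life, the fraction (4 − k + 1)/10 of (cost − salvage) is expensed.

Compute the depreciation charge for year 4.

$1,096

Depreciable base = $12,660 − $1,700 = $10,960.
Sum of the years' digits = 4+3+2+1 = 10.
Year 1: $10,960 × 4/10 = $4,384. Book value $8,276.
Year 2: $10,960 × 3/10 = $3,288. Book value $4,988.
Year 3: $10,960 × 2/10 = $2,192. Book value $2,796.
Year 4: $10,960 × 1/10 = $1,096. Book value $1,700.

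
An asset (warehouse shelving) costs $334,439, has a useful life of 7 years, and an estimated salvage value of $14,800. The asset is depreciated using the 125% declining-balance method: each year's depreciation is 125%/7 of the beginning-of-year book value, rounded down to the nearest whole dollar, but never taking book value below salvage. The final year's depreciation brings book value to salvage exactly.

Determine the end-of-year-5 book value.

Depreciable base = $334,439 − $14,800 = $319,639.
Year 1: ⌊$334,439 × 125%/7⌋ = $59,721. Book value $274,718.
Year 2: ⌊$274,718 × 125%/7⌋ = $49,056. Book value $225,662.
Year 3: ⌊$225,662 × 125%/7⌋ = $40,296. Book value $185,366.
Year 4: ⌊$185,366 × 125%/7⌋ = $33,101. Book value $152,265.
Year 5: ⌊$152,265 × 125%/7⌋ = $27,190. Book value $125,075.

$125,075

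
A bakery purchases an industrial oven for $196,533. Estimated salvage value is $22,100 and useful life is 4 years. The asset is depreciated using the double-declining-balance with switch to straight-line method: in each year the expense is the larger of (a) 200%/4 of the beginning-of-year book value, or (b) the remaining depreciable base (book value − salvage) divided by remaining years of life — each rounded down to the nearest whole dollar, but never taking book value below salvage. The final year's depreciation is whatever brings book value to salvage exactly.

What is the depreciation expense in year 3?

$24,567

Depreciable base = $196,533 − $22,100 = $174,433.
Year 1: DB = ⌊$196,533 × 200%/4⌋ = $98,266; SL = ⌊$174,433/4⌋ = $43,608 → take DB $98,266. Book value $98,267.
Year 2: DB = ⌊$98,267 × 200%/4⌋ = $49,133; SL = ⌊$76,167/3⌋ = $25,389 → take DB $49,133. Book value $49,134.
Year 3: DB = ⌊$49,134 × 200%/4⌋ = $24,567; SL = ⌊$27,034/2⌋ = $13,517 → take DB $24,567. Book value $24,567.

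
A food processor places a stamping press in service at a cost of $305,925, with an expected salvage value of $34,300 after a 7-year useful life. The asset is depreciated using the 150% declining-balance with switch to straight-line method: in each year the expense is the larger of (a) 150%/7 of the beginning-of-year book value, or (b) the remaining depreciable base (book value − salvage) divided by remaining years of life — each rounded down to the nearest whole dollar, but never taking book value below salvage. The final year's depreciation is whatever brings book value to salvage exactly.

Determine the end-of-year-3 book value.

$148,393

Depreciable base = $305,925 − $34,300 = $271,625.
Year 1: DB = ⌊$305,925 × 150%/7⌋ = $65,555; SL = ⌊$271,625/7⌋ = $38,803 → take DB $65,555. Book value $240,370.
Year 2: DB = ⌊$240,370 × 150%/7⌋ = $51,507; SL = ⌊$206,070/6⌋ = $34,345 → take DB $51,507. Book value $188,863.
Year 3: DB = ⌊$188,863 × 150%/7⌋ = $40,470; SL = ⌊$154,563/5⌋ = $30,912 → take DB $40,470. Book value $148,393.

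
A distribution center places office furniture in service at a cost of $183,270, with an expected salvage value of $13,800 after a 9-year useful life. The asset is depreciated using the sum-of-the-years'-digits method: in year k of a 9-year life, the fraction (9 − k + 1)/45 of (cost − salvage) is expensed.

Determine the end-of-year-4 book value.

Depreciable base = $183,270 − $13,800 = $169,470.
Sum of the years' digits = 9+8+7+6+5+4+3+2+1 = 45.
Year 1: $169,470 × 9/45 = $33,894. Book value $149,376.
Year 2: $169,470 × 8/45 = $30,128. Book value $119,248.
Year 3: $169,470 × 7/45 = $26,362. Book value $92,886.
Year 4: $169,470 × 6/45 = $22,596. Book value $70,290.

$70,290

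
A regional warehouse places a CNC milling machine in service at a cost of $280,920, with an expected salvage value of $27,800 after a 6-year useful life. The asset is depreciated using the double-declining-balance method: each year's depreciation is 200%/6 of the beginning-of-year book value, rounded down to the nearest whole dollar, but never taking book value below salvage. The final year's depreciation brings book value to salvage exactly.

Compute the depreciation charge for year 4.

Depreciable base = $280,920 − $27,800 = $253,120.
Year 1: ⌊$280,920 × 200%/6⌋ = $93,640. Book value $187,280.
Year 2: ⌊$187,280 × 200%/6⌋ = $62,426. Book value $124,854.
Year 3: ⌊$124,854 × 200%/6⌋ = $41,618. Book value $83,236.
Year 4: ⌊$83,236 × 200%/6⌋ = $27,745. Book value $55,491.

$27,745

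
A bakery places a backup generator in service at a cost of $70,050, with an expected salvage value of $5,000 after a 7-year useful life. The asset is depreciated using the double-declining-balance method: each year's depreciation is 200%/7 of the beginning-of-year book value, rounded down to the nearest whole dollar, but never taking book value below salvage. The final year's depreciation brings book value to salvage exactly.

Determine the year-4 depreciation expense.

Depreciable base = $70,050 − $5,000 = $65,050.
Year 1: ⌊$70,050 × 200%/7⌋ = $20,014. Book value $50,036.
Year 2: ⌊$50,036 × 200%/7⌋ = $14,296. Book value $35,740.
Year 3: ⌊$35,740 × 200%/7⌋ = $10,211. Book value $25,529.
Year 4: ⌊$25,529 × 200%/7⌋ = $7,294. Book value $18,235.

$7,294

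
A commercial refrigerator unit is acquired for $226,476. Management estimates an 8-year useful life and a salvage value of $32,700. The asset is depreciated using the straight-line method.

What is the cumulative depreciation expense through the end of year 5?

$121,110

Depreciable base = $226,476 − $32,700 = $193,776.
Annual expense = $193,776 / 8 = $24,222.
End of year 1: book value $202,254.
End of year 2: book value $178,032.
End of year 3: book value $153,810.
End of year 4: book value $129,588.
End of year 5: book value $105,366.
Accumulated through year 5 = $226,476 − $105,366 = $121,110.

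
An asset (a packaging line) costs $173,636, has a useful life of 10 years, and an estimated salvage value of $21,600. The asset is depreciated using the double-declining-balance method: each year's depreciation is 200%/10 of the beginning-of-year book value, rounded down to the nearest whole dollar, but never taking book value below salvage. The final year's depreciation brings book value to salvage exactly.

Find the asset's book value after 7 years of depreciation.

Depreciable base = $173,636 − $21,600 = $152,036.
Year 1: ⌊$173,636 × 200%/10⌋ = $34,727. Book value $138,909.
Year 2: ⌊$138,909 × 200%/10⌋ = $27,781. Book value $111,128.
Year 3: ⌊$111,128 × 200%/10⌋ = $22,225. Book value $88,903.
Year 4: ⌊$88,903 × 200%/10⌋ = $17,780. Book value $71,123.
Year 5: ⌊$71,123 × 200%/10⌋ = $14,224. Book value $56,899.
Year 6: ⌊$56,899 × 200%/10⌋ = $11,379. Book value $45,520.
Year 7: ⌊$45,520 × 200%/10⌋ = $9,104. Book value $36,416.

$36,416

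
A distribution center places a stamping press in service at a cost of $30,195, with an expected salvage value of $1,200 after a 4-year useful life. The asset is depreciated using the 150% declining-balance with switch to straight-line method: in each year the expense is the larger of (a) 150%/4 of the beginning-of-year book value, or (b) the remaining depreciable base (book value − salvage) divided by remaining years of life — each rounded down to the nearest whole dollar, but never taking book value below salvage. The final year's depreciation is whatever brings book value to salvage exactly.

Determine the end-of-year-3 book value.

Depreciable base = $30,195 − $1,200 = $28,995.
Year 1: DB = ⌊$30,195 × 150%/4⌋ = $11,323; SL = ⌊$28,995/4⌋ = $7,248 → take DB $11,323. Book value $18,872.
Year 2: DB = ⌊$18,872 × 150%/4⌋ = $7,077; SL = ⌊$17,672/3⌋ = $5,890 → take DB $7,077. Book value $11,795.
Year 3: DB = ⌊$11,795 × 150%/4⌋ = $4,423; SL = ⌊$10,595/2⌋ = $5,297 → take SL $5,297. Book value $6,498.

$6,498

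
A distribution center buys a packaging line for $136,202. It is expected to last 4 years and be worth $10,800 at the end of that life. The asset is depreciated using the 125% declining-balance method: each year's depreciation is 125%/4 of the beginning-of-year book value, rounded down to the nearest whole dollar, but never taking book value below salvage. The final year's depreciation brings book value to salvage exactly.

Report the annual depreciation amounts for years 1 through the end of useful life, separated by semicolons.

$42,563; $29,262; $20,117; $33,460

Depreciable base = $136,202 − $10,800 = $125,402.
Year 1: ⌊$136,202 × 125%/4⌋ = $42,563. Book value $93,639.
Year 2: ⌊$93,639 × 125%/4⌋ = $29,262. Book value $64,377.
Year 3: ⌊$64,377 × 125%/4⌋ = $20,117. Book value $44,260.
Year 4 (final): $44,260 − $10,800 = $33,460. Book value $10,800.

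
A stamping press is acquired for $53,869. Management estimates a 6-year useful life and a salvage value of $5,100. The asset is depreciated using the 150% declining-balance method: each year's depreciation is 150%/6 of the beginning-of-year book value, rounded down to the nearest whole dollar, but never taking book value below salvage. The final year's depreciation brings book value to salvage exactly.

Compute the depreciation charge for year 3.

$7,575

Depreciable base = $53,869 − $5,100 = $48,769.
Year 1: ⌊$53,869 × 150%/6⌋ = $13,467. Book value $40,402.
Year 2: ⌊$40,402 × 150%/6⌋ = $10,100. Book value $30,302.
Year 3: ⌊$30,302 × 150%/6⌋ = $7,575. Book value $22,727.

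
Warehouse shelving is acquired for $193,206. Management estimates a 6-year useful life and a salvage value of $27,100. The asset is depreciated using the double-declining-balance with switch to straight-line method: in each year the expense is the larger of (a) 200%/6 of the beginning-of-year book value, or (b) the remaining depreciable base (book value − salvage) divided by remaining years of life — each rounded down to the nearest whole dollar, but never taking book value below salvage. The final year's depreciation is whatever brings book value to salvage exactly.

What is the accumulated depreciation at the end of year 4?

$155,041

Depreciable base = $193,206 − $27,100 = $166,106.
Year 1: DB = ⌊$193,206 × 200%/6⌋ = $64,402; SL = ⌊$166,106/6⌋ = $27,684 → take DB $64,402. Book value $128,804.
Year 2: DB = ⌊$128,804 × 200%/6⌋ = $42,934; SL = ⌊$101,704/5⌋ = $20,340 → take DB $42,934. Book value $85,870.
Year 3: DB = ⌊$85,870 × 200%/6⌋ = $28,623; SL = ⌊$58,770/4⌋ = $14,692 → take DB $28,623. Book value $57,247.
Year 4: DB = ⌊$57,247 × 200%/6⌋ = $19,082; SL = ⌊$30,147/3⌋ = $10,049 → take DB $19,082. Book value $38,165.
Accumulated through year 4 = $193,206 − $38,165 = $155,041.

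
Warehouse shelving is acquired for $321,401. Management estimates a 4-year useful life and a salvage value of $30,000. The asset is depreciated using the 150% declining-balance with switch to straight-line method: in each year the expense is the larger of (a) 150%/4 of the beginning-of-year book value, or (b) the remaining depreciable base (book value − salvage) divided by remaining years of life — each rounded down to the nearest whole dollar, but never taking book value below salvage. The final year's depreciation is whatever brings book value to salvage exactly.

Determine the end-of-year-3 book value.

$77,774

Depreciable base = $321,401 − $30,000 = $291,401.
Year 1: DB = ⌊$321,401 × 150%/4⌋ = $120,525; SL = ⌊$291,401/4⌋ = $72,850 → take DB $120,525. Book value $200,876.
Year 2: DB = ⌊$200,876 × 150%/4⌋ = $75,328; SL = ⌊$170,876/3⌋ = $56,958 → take DB $75,328. Book value $125,548.
Year 3: DB = ⌊$125,548 × 150%/4⌋ = $47,080; SL = ⌊$95,548/2⌋ = $47,774 → take SL $47,774. Book value $77,774.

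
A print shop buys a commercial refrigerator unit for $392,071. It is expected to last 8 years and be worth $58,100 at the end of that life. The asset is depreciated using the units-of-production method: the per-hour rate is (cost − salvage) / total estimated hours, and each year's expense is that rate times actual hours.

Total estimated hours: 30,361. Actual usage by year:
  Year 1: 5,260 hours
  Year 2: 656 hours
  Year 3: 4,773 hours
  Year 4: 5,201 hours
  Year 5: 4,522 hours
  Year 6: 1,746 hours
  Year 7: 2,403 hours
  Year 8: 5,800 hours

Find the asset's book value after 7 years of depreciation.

Depreciable base = $392,071 − $58,100 = $333,971.
Rate = $333,971 / 30,361 hours = $11 per hour.
Year 1: 5,260 × $11 = $57,860. Book value $334,211.
Year 2: 656 × $11 = $7,216. Book value $326,995.
Year 3: 4,773 × $11 = $52,503. Book value $274,492.
Year 4: 5,201 × $11 = $57,211. Book value $217,281.
Year 5: 4,522 × $11 = $49,742. Book value $167,539.
Year 6: 1,746 × $11 = $19,206. Book value $148,333.
Year 7: 2,403 × $11 = $26,433. Book value $121,900.

$121,900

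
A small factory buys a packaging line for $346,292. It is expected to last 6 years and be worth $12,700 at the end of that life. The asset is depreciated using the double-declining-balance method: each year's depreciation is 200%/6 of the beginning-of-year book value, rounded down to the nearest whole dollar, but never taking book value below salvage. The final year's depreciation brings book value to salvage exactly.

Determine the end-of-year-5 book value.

$45,603

Depreciable base = $346,292 − $12,700 = $333,592.
Year 1: ⌊$346,292 × 200%/6⌋ = $115,430. Book value $230,862.
Year 2: ⌊$230,862 × 200%/6⌋ = $76,954. Book value $153,908.
Year 3: ⌊$153,908 × 200%/6⌋ = $51,302. Book value $102,606.
Year 4: ⌊$102,606 × 200%/6⌋ = $34,202. Book value $68,404.
Year 5: ⌊$68,404 × 200%/6⌋ = $22,801. Book value $45,603.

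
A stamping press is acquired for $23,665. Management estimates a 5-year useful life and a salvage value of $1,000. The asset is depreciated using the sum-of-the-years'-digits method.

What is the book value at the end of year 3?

Depreciable base = $23,665 − $1,000 = $22,665.
Sum of the years' digits = 5+4+3+2+1 = 15.
Year 1: $22,665 × 5/15 = $7,555. Book value $16,110.
Year 2: $22,665 × 4/15 = $6,044. Book value $10,066.
Year 3: $22,665 × 3/15 = $4,533. Book value $5,533.

$5,533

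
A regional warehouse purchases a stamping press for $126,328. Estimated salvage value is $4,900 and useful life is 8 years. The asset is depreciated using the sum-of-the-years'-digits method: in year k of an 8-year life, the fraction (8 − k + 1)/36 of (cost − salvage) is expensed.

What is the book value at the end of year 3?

$55,495

Depreciable base = $126,328 − $4,900 = $121,428.
Sum of the years' digits = 8+7+6+5+4+3+2+1 = 36.
Year 1: $121,428 × 8/36 = $26,984. Book value $99,344.
Year 2: $121,428 × 7/36 = $23,611. Book value $75,733.
Year 3: $121,428 × 6/36 = $20,238. Book value $55,495.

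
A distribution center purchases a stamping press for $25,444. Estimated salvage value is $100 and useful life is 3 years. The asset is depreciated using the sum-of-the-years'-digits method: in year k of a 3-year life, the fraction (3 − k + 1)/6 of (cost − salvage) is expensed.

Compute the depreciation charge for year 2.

$8,448

Depreciable base = $25,444 − $100 = $25,344.
Sum of the years' digits = 3+2+1 = 6.
Year 1: $25,344 × 3/6 = $12,672. Book value $12,772.
Year 2: $25,344 × 2/6 = $8,448. Book value $4,324.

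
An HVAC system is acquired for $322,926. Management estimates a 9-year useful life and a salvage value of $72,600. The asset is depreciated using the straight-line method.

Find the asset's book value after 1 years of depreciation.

$295,112

Depreciable base = $322,926 − $72,600 = $250,326.
Annual expense = $250,326 / 9 = $27,814.
End of year 1: book value $295,112.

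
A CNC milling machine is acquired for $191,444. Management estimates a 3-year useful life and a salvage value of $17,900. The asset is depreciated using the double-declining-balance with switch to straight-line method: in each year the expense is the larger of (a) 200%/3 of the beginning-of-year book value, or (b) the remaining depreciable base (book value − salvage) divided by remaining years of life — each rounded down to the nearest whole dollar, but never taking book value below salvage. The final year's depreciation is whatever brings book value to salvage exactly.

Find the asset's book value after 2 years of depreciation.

$21,272

Depreciable base = $191,444 − $17,900 = $173,544.
Year 1: DB = ⌊$191,444 × 200%/3⌋ = $127,629; SL = ⌊$173,544/3⌋ = $57,848 → take DB $127,629. Book value $63,815.
Year 2: DB = ⌊$63,815 × 200%/3⌋ = $42,543; SL = ⌊$45,915/2⌋ = $22,957 → take DB $42,543. Book value $21,272.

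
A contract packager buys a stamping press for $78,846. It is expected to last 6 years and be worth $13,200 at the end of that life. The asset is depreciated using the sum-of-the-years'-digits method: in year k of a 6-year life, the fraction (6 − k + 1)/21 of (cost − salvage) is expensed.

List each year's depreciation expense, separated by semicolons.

Depreciable base = $78,846 − $13,200 = $65,646.
Sum of the years' digits = 6+5+4+3+2+1 = 21.
Year 1: $65,646 × 6/21 = $18,756. Book value $60,090.
Year 2: $65,646 × 5/21 = $15,630. Book value $44,460.
Year 3: $65,646 × 4/21 = $12,504. Book value $31,956.
Year 4: $65,646 × 3/21 = $9,378. Book value $22,578.
Year 5: $65,646 × 2/21 = $6,252. Book value $16,326.
Year 6: $65,646 × 1/21 = $3,126. Book value $13,200.

$18,756; $15,630; $12,504; $9,378; $6,252; $3,126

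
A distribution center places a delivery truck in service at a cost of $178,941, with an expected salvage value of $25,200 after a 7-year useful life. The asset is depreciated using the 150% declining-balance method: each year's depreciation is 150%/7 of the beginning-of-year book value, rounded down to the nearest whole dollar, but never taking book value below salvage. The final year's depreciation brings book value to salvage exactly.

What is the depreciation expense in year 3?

Depreciable base = $178,941 − $25,200 = $153,741.
Year 1: ⌊$178,941 × 150%/7⌋ = $38,344. Book value $140,597.
Year 2: ⌊$140,597 × 150%/7⌋ = $30,127. Book value $110,470.
Year 3: ⌊$110,470 × 150%/7⌋ = $23,672. Book value $86,798.

$23,672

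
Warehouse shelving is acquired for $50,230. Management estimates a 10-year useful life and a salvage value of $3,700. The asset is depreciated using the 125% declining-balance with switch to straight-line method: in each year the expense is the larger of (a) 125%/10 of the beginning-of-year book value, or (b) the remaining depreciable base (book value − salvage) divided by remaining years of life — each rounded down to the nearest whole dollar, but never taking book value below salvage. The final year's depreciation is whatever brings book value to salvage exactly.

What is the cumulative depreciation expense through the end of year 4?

Depreciable base = $50,230 − $3,700 = $46,530.
Year 1: DB = ⌊$50,230 × 125%/10⌋ = $6,278; SL = ⌊$46,530/10⌋ = $4,653 → take DB $6,278. Book value $43,952.
Year 2: DB = ⌊$43,952 × 125%/10⌋ = $5,494; SL = ⌊$40,252/9⌋ = $4,472 → take DB $5,494. Book value $38,458.
Year 3: DB = ⌊$38,458 × 125%/10⌋ = $4,807; SL = ⌊$34,758/8⌋ = $4,344 → take DB $4,807. Book value $33,651.
Year 4: DB = ⌊$33,651 × 125%/10⌋ = $4,206; SL = ⌊$29,951/7⌋ = $4,278 → take SL $4,278. Book value $29,373.
Accumulated through year 4 = $50,230 − $29,373 = $20,857.

$20,857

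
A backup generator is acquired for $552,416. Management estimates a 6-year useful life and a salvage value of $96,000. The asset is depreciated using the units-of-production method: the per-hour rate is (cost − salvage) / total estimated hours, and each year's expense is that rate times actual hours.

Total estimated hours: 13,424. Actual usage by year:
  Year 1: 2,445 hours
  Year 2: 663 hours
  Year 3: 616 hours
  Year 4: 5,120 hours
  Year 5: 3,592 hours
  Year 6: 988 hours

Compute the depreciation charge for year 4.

$174,080

Depreciable base = $552,416 − $96,000 = $456,416.
Rate = $456,416 / 13,424 hours = $34 per hour.
Year 1: 2,445 × $34 = $83,130. Book value $469,286.
Year 2: 663 × $34 = $22,542. Book value $446,744.
Year 3: 616 × $34 = $20,944. Book value $425,800.
Year 4: 5,120 × $34 = $174,080. Book value $251,720.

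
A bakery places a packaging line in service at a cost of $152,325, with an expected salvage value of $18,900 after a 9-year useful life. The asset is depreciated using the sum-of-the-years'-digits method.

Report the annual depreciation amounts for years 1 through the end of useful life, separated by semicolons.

Depreciable base = $152,325 − $18,900 = $133,425.
Sum of the years' digits = 9+8+7+6+5+4+3+2+1 = 45.
Year 1: $133,425 × 9/45 = $26,685. Book value $125,640.
Year 2: $133,425 × 8/45 = $23,720. Book value $101,920.
Year 3: $133,425 × 7/45 = $20,755. Book value $81,165.
Year 4: $133,425 × 6/45 = $17,790. Book value $63,375.
Year 5: $133,425 × 5/45 = $14,825. Book value $48,550.
Year 6: $133,425 × 4/45 = $11,860. Book value $36,690.
Year 7: $133,425 × 3/45 = $8,895. Book value $27,795.
Year 8: $133,425 × 2/45 = $5,930. Book value $21,865.
Year 9: $133,425 × 1/45 = $2,965. Book value $18,900.

$26,685; $23,720; $20,755; $17,790; $14,825; $11,860; $8,895; $5,930; $2,965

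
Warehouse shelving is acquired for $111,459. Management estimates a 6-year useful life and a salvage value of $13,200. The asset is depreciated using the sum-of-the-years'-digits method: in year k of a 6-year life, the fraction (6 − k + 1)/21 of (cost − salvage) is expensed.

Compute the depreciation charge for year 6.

Depreciable base = $111,459 − $13,200 = $98,259.
Sum of the years' digits = 6+5+4+3+2+1 = 21.
Year 1: $98,259 × 6/21 = $28,074. Book value $83,385.
Year 2: $98,259 × 5/21 = $23,395. Book value $59,990.
Year 3: $98,259 × 4/21 = $18,716. Book value $41,274.
Year 4: $98,259 × 3/21 = $14,037. Book value $27,237.
Year 5: $98,259 × 2/21 = $9,358. Book value $17,879.
Year 6: $98,259 × 1/21 = $4,679. Book value $13,200.

$4,679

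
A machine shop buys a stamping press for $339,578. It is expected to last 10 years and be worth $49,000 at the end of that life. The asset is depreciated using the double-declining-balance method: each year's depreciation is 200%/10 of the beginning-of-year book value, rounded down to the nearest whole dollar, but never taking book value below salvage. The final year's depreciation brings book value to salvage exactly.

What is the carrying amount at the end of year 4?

$139,092

Depreciable base = $339,578 − $49,000 = $290,578.
Year 1: ⌊$339,578 × 200%/10⌋ = $67,915. Book value $271,663.
Year 2: ⌊$271,663 × 200%/10⌋ = $54,332. Book value $217,331.
Year 3: ⌊$217,331 × 200%/10⌋ = $43,466. Book value $173,865.
Year 4: ⌊$173,865 × 200%/10⌋ = $34,773. Book value $139,092.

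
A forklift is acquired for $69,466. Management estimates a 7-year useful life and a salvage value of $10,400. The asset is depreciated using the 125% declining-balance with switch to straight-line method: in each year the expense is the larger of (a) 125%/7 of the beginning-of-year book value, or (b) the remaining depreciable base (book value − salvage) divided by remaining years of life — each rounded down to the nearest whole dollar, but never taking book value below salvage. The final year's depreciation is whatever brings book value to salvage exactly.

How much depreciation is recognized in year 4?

$7,025

Depreciable base = $69,466 − $10,400 = $59,066.
Year 1: DB = ⌊$69,466 × 125%/7⌋ = $12,404; SL = ⌊$59,066/7⌋ = $8,438 → take DB $12,404. Book value $57,062.
Year 2: DB = ⌊$57,062 × 125%/7⌋ = $10,189; SL = ⌊$46,662/6⌋ = $7,777 → take DB $10,189. Book value $46,873.
Year 3: DB = ⌊$46,873 × 125%/7⌋ = $8,370; SL = ⌊$36,473/5⌋ = $7,294 → take DB $8,370. Book value $38,503.
Year 4: DB = ⌊$38,503 × 125%/7⌋ = $6,875; SL = ⌊$28,103/4⌋ = $7,025 → take SL $7,025. Book value $31,478.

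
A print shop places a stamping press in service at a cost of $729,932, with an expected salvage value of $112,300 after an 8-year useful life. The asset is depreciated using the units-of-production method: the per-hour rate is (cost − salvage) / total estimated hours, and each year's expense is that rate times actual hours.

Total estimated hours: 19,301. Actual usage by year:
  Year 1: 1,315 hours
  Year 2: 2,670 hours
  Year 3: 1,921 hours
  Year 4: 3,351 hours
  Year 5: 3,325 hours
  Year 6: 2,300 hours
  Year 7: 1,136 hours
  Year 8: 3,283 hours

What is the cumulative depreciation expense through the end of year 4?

Depreciable base = $729,932 − $112,300 = $617,632.
Rate = $617,632 / 19,301 hours = $32 per hour.
Year 1: 1,315 × $32 = $42,080. Book value $687,852.
Year 2: 2,670 × $32 = $85,440. Book value $602,412.
Year 3: 1,921 × $32 = $61,472. Book value $540,940.
Year 4: 3,351 × $32 = $107,232. Book value $433,708.
Accumulated through year 4 = $729,932 − $433,708 = $296,224.

$296,224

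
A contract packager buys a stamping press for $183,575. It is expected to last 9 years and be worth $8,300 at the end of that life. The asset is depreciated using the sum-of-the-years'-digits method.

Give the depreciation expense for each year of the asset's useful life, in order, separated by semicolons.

$35,055; $31,160; $27,265; $23,370; $19,475; $15,580; $11,685; $7,790; $3,895

Depreciable base = $183,575 − $8,300 = $175,275.
Sum of the years' digits = 9+8+7+6+5+4+3+2+1 = 45.
Year 1: $175,275 × 9/45 = $35,055. Book value $148,520.
Year 2: $175,275 × 8/45 = $31,160. Book value $117,360.
Year 3: $175,275 × 7/45 = $27,265. Book value $90,095.
Year 4: $175,275 × 6/45 = $23,370. Book value $66,725.
Year 5: $175,275 × 5/45 = $19,475. Book value $47,250.
Year 6: $175,275 × 4/45 = $15,580. Book value $31,670.
Year 7: $175,275 × 3/45 = $11,685. Book value $19,985.
Year 8: $175,275 × 2/45 = $7,790. Book value $12,195.
Year 9: $175,275 × 1/45 = $3,895. Book value $8,300.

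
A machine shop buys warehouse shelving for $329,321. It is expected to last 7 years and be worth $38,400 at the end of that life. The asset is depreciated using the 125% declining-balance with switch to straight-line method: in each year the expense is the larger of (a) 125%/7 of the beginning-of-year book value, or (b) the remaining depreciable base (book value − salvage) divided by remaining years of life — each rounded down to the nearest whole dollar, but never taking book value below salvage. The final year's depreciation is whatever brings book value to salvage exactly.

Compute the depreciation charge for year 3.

$39,680

Depreciable base = $329,321 − $38,400 = $290,921.
Year 1: DB = ⌊$329,321 × 125%/7⌋ = $58,807; SL = ⌊$290,921/7⌋ = $41,560 → take DB $58,807. Book value $270,514.
Year 2: DB = ⌊$270,514 × 125%/7⌋ = $48,306; SL = ⌊$232,114/6⌋ = $38,685 → take DB $48,306. Book value $222,208.
Year 3: DB = ⌊$222,208 × 125%/7⌋ = $39,680; SL = ⌊$183,808/5⌋ = $36,761 → take DB $39,680. Book value $182,528.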